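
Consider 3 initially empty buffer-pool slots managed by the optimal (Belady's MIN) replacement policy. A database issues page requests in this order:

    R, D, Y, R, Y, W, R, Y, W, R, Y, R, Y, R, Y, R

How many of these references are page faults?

4

R: miss, frames [R]
D: miss, frames [R, D]
Y: miss, frames [R, D, Y]
R: hit
Y: hit
W: miss, evict D, frames [R, Y, W]
R: hit
Y: hit
W: hit
R: hit
Y: hit
R: hit
Y: hit
R: hit
Y: hit
R: hit
Page faults: 4.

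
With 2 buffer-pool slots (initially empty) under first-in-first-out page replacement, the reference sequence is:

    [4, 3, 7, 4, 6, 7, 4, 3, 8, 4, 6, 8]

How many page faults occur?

12

4 → fault, frames (4)
3 → fault, frames (4 3)
7 → fault, evict 4, frames (3 7)
4 → fault, evict 3, frames (7 4)
6 → fault, evict 7, frames (4 6)
7 → fault, evict 4, frames (6 7)
4 → fault, evict 6, frames (7 4)
3 → fault, evict 7, frames (4 3)
8 → fault, evict 4, frames (3 8)
4 → fault, evict 3, frames (8 4)
6 → fault, evict 8, frames (4 6)
8 → fault, evict 4, frames (6 8)
Page faults: 12.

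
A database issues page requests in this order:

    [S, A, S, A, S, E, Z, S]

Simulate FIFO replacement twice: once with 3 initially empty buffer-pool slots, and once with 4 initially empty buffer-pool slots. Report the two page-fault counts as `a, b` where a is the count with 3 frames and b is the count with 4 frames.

3 frames: F F . . . F F F → 5 faults.
4 frames: F F . . . F F . → 4 faults.
4 < 5: adding a frame reduced faults, as is typical.

5, 4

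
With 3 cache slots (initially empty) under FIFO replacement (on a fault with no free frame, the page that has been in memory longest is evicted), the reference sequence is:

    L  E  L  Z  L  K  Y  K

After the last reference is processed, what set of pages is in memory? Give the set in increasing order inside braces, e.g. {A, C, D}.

{K, Y, Z}

L → miss, frames {L}
E → miss, frames {L,E}
L → hit
Z → miss, frames {L,E,Z}
L → hit
K → miss, evict L, frames {E,Z,K}
Y → miss, evict E, frames {Z,K,Y}
K → hit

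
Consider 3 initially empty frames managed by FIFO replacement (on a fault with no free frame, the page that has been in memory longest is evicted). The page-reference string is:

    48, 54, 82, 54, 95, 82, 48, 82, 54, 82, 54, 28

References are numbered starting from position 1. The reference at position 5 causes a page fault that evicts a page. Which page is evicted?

pos 1: 48: fault, frames {48}
pos 2: 54: fault, frames {48,54}
pos 3: 82: fault, frames {48,54,82}
pos 4: 54: hit
pos 5: 95: fault, evict 48, frames {54,82,95}
At position 5, page 48 is evicted.

48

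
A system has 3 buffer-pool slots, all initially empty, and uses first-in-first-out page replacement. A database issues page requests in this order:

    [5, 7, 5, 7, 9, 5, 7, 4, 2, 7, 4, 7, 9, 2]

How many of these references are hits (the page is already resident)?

5 → fault, frames {5}
7 → fault, frames {5,7}
5 → hit
7 → hit
9 → fault, frames {5,7,9}
5 → hit
7 → hit
4 → fault, evict 5, frames {7,9,4}
2 → fault, evict 7, frames {9,4,2}
7 → fault, evict 9, frames {4,2,7}
4 → hit
7 → hit
9 → fault, evict 4, frames {2,7,9}
2 → hit
Hits: 7.

7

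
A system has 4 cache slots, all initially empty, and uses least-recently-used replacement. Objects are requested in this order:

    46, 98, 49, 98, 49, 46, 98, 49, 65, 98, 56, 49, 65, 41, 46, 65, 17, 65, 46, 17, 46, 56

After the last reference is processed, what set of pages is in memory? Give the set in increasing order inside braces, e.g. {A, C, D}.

{17, 46, 56, 65}

46 -> miss, frames [46]
98 -> miss, frames [46, 98]
49 -> miss, frames [46, 98, 49]
98 -> hit
49 -> hit
46 -> hit
98 -> hit
49 -> hit
65 -> miss, frames [46, 98, 49, 65]
98 -> hit
56 -> miss, evict 46, frames [49, 65, 98, 56]
49 -> hit
65 -> hit
41 -> miss, evict 98, frames [56, 49, 65, 41]
46 -> miss, evict 56, frames [49, 65, 41, 46]
65 -> hit
17 -> miss, evict 49, frames [41, 46, 65, 17]
65 -> hit
46 -> hit
17 -> hit
46 -> hit
56 -> miss, evict 41, frames [65, 17, 46, 56]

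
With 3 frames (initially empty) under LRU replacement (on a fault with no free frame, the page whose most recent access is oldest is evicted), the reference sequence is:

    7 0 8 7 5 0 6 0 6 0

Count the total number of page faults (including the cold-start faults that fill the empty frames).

7 -> fault, frames (7)
0 -> fault, frames (7 0)
8 -> fault, frames (7 0 8)
7 -> hit
5 -> fault, evict 0, frames (8 7 5)
0 -> fault, evict 8, frames (7 5 0)
6 -> fault, evict 7, frames (5 0 6)
0 -> hit
6 -> hit
0 -> hit
Page faults: 6.

6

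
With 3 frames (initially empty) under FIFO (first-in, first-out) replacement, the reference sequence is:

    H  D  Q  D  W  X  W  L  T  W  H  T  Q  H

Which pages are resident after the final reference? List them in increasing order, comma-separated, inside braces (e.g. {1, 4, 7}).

H: fault, frames [H]
D: fault, frames [H, D]
Q: fault, frames [H, D, Q]
D: hit
W: fault, evict H, frames [D, Q, W]
X: fault, evict D, frames [Q, W, X]
W: hit
L: fault, evict Q, frames [W, X, L]
T: fault, evict W, frames [X, L, T]
W: fault, evict X, frames [L, T, W]
H: fault, evict L, frames [T, W, H]
T: hit
Q: fault, evict T, frames [W, H, Q]
H: hit

{H, Q, W}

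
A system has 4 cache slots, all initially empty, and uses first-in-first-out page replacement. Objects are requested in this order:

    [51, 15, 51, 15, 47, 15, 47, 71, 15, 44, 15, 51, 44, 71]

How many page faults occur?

6

51: fault, frames {51}
15: fault, frames {51,15}
51: hit
15: hit
47: fault, frames {51,15,47}
15: hit
47: hit
71: fault, frames {51,15,47,71}
15: hit
44: fault, evict 51, frames {15,47,71,44}
15: hit
51: fault, evict 15, frames {47,71,44,51}
44: hit
71: hit
Page faults: 6.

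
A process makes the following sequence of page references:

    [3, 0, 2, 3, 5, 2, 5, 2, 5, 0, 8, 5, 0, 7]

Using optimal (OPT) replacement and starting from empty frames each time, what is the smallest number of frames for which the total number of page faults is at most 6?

f=1: 14 faults
f=2: 8 faults
f=3: 6 faults
f=4: 6 faults
f=5: 6 faults
f=6: 6 faults
Smallest f with faults ≤ 6 is 3.

3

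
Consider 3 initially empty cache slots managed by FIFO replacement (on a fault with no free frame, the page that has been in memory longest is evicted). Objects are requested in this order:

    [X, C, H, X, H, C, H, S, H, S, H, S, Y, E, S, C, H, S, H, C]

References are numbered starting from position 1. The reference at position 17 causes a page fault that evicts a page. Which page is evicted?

pos 1: X: fault, frames (X)
pos 2: C: fault, frames (X C)
pos 3: H: fault, frames (X C H)
pos 4: X: hit
pos 5: H: hit
pos 6: C: hit
pos 7: H: hit
pos 8: S: fault, evict X, frames (C H S)
pos 9: H: hit
pos 10: S: hit
pos 11: H: hit
pos 12: S: hit
pos 13: Y: fault, evict C, frames (H S Y)
pos 14: E: fault, evict H, frames (S Y E)
pos 15: S: hit
pos 16: C: fault, evict S, frames (Y E C)
pos 17: H: fault, evict Y, frames (E C H)
At position 17, page Y is evicted.

Y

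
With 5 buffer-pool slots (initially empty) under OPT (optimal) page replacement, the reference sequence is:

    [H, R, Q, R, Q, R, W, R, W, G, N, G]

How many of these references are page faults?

6

H → fault, frames (H)
R → fault, frames (H R)
Q → fault, frames (H R Q)
R → hit
Q → hit
R → hit
W → fault, frames (H R Q W)
R → hit
W → hit
G → fault, frames (H R Q W G)
N → fault, evict W, frames (H R Q G N)
G → hit
Page faults: 6.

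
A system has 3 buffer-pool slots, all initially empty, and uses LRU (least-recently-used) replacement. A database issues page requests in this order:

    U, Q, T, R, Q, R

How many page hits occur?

U: fault, frames (U)
Q: fault, frames (U Q)
T: fault, frames (U Q T)
R: fault, evict U, frames (Q T R)
Q: hit
R: hit
Hits: 2.

2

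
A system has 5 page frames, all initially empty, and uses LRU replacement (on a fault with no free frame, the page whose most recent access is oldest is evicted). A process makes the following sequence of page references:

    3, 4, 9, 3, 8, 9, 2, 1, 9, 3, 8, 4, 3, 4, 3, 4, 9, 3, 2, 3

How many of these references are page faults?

8

3 → fault, frames [3]
4 → fault, frames [3, 4]
9 → fault, frames [3, 4, 9]
3 → hit
8 → fault, frames [4, 9, 3, 8]
9 → hit
2 → fault, frames [4, 3, 8, 9, 2]
1 → fault, evict 4, frames [3, 8, 9, 2, 1]
9 → hit
3 → hit
8 → hit
4 → fault, evict 2, frames [1, 9, 3, 8, 4]
3 → hit
4 → hit
3 → hit
4 → hit
9 → hit
3 → hit
2 → fault, evict 1, frames [8, 4, 9, 3, 2]
3 → hit
Page faults: 8.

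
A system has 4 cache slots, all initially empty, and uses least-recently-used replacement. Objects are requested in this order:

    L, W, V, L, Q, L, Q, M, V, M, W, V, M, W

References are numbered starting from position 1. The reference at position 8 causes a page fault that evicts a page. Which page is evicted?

W

pos 1: L → miss, frames (L)
pos 2: W → miss, frames (L W)
pos 3: V → miss, frames (L W V)
pos 4: L → hit
pos 5: Q → miss, frames (W V L Q)
pos 6: L → hit
pos 7: Q → hit
pos 8: M → miss, evict W, frames (V L Q M)
At position 8, page W is evicted.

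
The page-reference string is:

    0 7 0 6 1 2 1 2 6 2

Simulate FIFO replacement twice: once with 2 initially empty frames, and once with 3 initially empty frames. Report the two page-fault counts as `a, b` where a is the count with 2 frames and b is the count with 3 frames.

6, 5

2 frames: F F . F F F . . F . → 6 faults.
3 frames: F F . F F F . . . . → 5 faults.
5 < 6: adding a frame reduced faults, as is typical.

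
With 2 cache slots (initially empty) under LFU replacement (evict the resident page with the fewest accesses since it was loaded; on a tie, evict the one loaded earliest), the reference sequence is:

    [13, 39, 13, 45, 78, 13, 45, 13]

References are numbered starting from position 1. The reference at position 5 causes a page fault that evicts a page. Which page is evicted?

45

pos 1: 13: miss, frames [13]
pos 2: 39: miss, frames [13, 39]
pos 3: 13: hit
pos 4: 45: miss, evict 39, frames [13, 45]
pos 5: 78: miss, evict 45, frames [13, 78]
At position 5, page 45 is evicted.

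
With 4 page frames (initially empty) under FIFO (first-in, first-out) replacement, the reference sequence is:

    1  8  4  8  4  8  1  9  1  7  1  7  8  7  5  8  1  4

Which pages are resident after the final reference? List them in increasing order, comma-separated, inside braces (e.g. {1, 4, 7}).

{1, 4, 5, 8}

1 -> fault, frames {1}
8 -> fault, frames {1,8}
4 -> fault, frames {1,8,4}
8 -> hit
4 -> hit
8 -> hit
1 -> hit
9 -> fault, frames {1,8,4,9}
1 -> hit
7 -> fault, evict 1, frames {8,4,9,7}
1 -> fault, evict 8, frames {4,9,7,1}
7 -> hit
8 -> fault, evict 4, frames {9,7,1,8}
7 -> hit
5 -> fault, evict 9, frames {7,1,8,5}
8 -> hit
1 -> hit
4 -> fault, evict 7, frames {1,8,5,4}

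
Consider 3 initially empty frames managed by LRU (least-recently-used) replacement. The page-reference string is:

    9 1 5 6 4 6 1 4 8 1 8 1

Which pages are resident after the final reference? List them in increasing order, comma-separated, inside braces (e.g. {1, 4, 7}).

{1, 4, 8}

9: fault, frames {9}
1: fault, frames {9,1}
5: fault, frames {9,1,5}
6: fault, evict 9, frames {1,5,6}
4: fault, evict 1, frames {5,6,4}
6: hit
1: fault, evict 5, frames {4,6,1}
4: hit
8: fault, evict 6, frames {1,4,8}
1: hit
8: hit
1: hit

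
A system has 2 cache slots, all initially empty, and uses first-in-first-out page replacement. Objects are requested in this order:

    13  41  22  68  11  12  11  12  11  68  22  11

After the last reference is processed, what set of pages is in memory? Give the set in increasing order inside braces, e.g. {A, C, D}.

{11, 22}

13 -> miss, frames {13}
41 -> miss, frames {13,41}
22 -> miss, evict 13, frames {41,22}
68 -> miss, evict 41, frames {22,68}
11 -> miss, evict 22, frames {68,11}
12 -> miss, evict 68, frames {11,12}
11 -> hit
12 -> hit
11 -> hit
68 -> miss, evict 11, frames {12,68}
22 -> miss, evict 12, frames {68,22}
11 -> miss, evict 68, frames {22,11}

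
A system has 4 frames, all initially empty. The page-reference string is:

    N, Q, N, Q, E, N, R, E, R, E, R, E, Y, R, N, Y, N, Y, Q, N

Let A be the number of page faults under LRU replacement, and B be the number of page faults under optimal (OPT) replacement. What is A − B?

1

Under LRU: F F . . F . F . . . . . F . . . . . F . → 6 faults.
Under OPT: F F . . F . F . . . . . F . . . . . . . → 5 faults.
A − B = 6 − 5 = 1.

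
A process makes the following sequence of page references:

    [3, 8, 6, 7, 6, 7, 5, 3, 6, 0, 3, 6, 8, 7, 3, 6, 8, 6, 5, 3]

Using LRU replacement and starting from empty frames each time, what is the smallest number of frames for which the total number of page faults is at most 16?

3

f=1: 20 faults
f=2: 17 faults
f=3: 15 faults
f=4: 10 faults
f=5: 9 faults
f=6: 6 faults
Smallest f with faults ≤ 16 is 3.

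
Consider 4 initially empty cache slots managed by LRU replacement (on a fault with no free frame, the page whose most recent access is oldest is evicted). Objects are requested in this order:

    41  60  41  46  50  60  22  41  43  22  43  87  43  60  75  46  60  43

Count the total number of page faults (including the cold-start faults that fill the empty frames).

11

41: fault, frames (41)
60: fault, frames (41 60)
41: hit
46: fault, frames (60 41 46)
50: fault, frames (60 41 46 50)
60: hit
22: fault, evict 41, frames (46 50 60 22)
41: fault, evict 46, frames (50 60 22 41)
43: fault, evict 50, frames (60 22 41 43)
22: hit
43: hit
87: fault, evict 60, frames (41 22 43 87)
43: hit
60: fault, evict 41, frames (22 87 43 60)
75: fault, evict 22, frames (87 43 60 75)
46: fault, evict 87, frames (43 60 75 46)
60: hit
43: hit
Page faults: 11.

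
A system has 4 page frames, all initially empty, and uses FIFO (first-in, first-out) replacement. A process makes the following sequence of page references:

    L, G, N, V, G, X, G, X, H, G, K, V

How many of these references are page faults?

9

L -> fault, frames [L]
G -> fault, frames [L, G]
N -> fault, frames [L, G, N]
V -> fault, frames [L, G, N, V]
G -> hit
X -> fault, evict L, frames [G, N, V, X]
G -> hit
X -> hit
H -> fault, evict G, frames [N, V, X, H]
G -> fault, evict N, frames [V, X, H, G]
K -> fault, evict V, frames [X, H, G, K]
V -> fault, evict X, frames [H, G, K, V]
Page faults: 9.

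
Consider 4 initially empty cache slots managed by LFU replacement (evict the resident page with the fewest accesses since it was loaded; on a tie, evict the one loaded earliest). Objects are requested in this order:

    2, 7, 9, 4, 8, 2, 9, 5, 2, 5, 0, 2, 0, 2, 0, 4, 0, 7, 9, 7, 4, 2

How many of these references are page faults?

2 → miss, frames {2}
7 → miss, frames {2,7}
9 → miss, frames {2,7,9}
4 → miss, frames {2,7,9,4}
8 → miss, evict 2, frames {7,9,4,8}
2 → miss, evict 7, frames {9,4,8,2}
9 → hit
5 → miss, evict 4, frames {9,8,2,5}
2 → hit
5 → hit
0 → miss, evict 8, frames {9,2,5,0}
2 → hit
0 → hit
2 → hit
0 → hit
4 → miss, evict 9, frames {2,5,0,4}
0 → hit
7 → miss, evict 4, frames {2,5,0,7}
9 → miss, evict 7, frames {2,5,0,9}
7 → miss, evict 9, frames {2,5,0,7}
4 → miss, evict 7, frames {2,5,0,4}
2 → hit
Page faults: 13.

13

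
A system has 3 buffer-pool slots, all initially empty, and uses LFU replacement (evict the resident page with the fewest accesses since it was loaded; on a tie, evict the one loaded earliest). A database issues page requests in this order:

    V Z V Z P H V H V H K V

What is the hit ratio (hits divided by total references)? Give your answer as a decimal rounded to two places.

0.58

V: fault, frames [V]
Z: fault, frames [V, Z]
V: hit
Z: hit
P: fault, frames [V, Z, P]
H: fault, evict P, frames [V, Z, H]
V: hit
H: hit
V: hit
H: hit
K: fault, evict Z, frames [V, H, K]
V: hit
Hits: 7 of 12 references → 7/12 = 0.5833.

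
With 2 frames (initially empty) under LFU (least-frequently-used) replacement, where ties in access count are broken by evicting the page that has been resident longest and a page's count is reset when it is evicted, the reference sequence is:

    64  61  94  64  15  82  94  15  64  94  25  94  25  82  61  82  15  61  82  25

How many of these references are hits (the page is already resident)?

64 -> miss, frames [64]
61 -> miss, frames [64, 61]
94 -> miss, evict 64, frames [61, 94]
64 -> miss, evict 61, frames [94, 64]
15 -> miss, evict 94, frames [64, 15]
82 -> miss, evict 64, frames [15, 82]
94 -> miss, evict 15, frames [82, 94]
15 -> miss, evict 82, frames [94, 15]
64 -> miss, evict 94, frames [15, 64]
94 -> miss, evict 15, frames [64, 94]
25 -> miss, evict 64, frames [94, 25]
94 -> hit
25 -> hit
82 -> miss, evict 94, frames [25, 82]
61 -> miss, evict 82, frames [25, 61]
82 -> miss, evict 61, frames [25, 82]
15 -> miss, evict 82, frames [25, 15]
61 -> miss, evict 15, frames [25, 61]
82 -> miss, evict 61, frames [25, 82]
25 -> hit
Hits: 3.

3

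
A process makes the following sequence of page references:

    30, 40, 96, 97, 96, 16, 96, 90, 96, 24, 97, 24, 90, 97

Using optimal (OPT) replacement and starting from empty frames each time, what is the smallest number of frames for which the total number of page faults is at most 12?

2

f=1: 14 faults
f=2: 9 faults
f=3: 7 faults
f=4: 7 faults
f=5: 7 faults
f=6: 7 faults
f=7: 7 faults
Smallest f with faults ≤ 12 is 2.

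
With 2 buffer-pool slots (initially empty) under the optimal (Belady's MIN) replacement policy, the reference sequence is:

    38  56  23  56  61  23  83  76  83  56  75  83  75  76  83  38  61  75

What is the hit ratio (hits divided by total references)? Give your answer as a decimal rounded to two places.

38 -> fault, frames [38]
56 -> fault, frames [38, 56]
23 -> fault, evict 38, frames [56, 23]
56 -> hit
61 -> fault, evict 56, frames [23, 61]
23 -> hit
83 -> fault, evict 23, frames [61, 83]
76 -> fault, evict 61, frames [83, 76]
83 -> hit
56 -> fault, evict 76, frames [83, 56]
75 -> fault, evict 56, frames [83, 75]
83 -> hit
75 -> hit
76 -> fault, evict 75, frames [83, 76]
83 -> hit
38 -> fault, evict 76, frames [83, 38]
61 -> fault, evict 38, frames [83, 61]
75 -> fault, evict 61, frames [83, 75]
Hits: 6 of 18 references → 6/18 = 0.3333.

0.33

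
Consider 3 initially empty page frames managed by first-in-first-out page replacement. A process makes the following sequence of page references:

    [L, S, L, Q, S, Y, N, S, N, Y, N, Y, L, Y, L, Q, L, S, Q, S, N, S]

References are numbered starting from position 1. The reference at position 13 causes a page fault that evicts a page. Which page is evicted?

pos 1: L: miss, frames (L)
pos 2: S: miss, frames (L S)
pos 3: L: hit
pos 4: Q: miss, frames (L S Q)
pos 5: S: hit
pos 6: Y: miss, evict L, frames (S Q Y)
pos 7: N: miss, evict S, frames (Q Y N)
pos 8: S: miss, evict Q, frames (Y N S)
pos 9: N: hit
pos 10: Y: hit
pos 11: N: hit
pos 12: Y: hit
pos 13: L: miss, evict Y, frames (N S L)
At position 13, page Y is evicted.

Y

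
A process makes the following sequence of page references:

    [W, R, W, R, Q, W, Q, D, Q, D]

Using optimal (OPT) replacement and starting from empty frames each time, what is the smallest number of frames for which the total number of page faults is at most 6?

f=1: 10 faults
f=2: 4 faults
f=3: 4 faults
f=4: 4 faults
Smallest f with faults ≤ 6 is 2.

2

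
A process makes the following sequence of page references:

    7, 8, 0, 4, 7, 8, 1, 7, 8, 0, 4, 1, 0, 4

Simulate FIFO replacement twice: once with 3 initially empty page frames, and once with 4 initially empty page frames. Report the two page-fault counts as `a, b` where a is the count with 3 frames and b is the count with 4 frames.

9, 10

3 frames: F F F F F F F . . F F . . . → 9 faults.
4 frames: F F F F . . F F F F F F . . → 10 faults.
10 > 9: adding a frame increased faults — Belady's anomaly.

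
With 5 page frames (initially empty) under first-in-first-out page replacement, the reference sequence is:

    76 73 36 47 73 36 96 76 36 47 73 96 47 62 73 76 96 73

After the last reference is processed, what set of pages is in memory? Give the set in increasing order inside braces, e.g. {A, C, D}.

76 → miss, frames [76]
73 → miss, frames [76, 73]
36 → miss, frames [76, 73, 36]
47 → miss, frames [76, 73, 36, 47]
73 → hit
36 → hit
96 → miss, frames [76, 73, 36, 47, 96]
76 → hit
36 → hit
47 → hit
73 → hit
96 → hit
47 → hit
62 → miss, evict 76, frames [73, 36, 47, 96, 62]
73 → hit
76 → miss, evict 73, frames [36, 47, 96, 62, 76]
96 → hit
73 → miss, evict 36, frames [47, 96, 62, 76, 73]

{47, 62, 73, 76, 96}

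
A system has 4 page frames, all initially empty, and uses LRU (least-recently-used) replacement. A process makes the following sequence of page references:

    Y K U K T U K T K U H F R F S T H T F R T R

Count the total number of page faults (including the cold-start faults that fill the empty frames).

11

Y → fault, frames [Y]
K → fault, frames [Y, K]
U → fault, frames [Y, K, U]
K → hit
T → fault, frames [Y, U, K, T]
U → hit
K → hit
T → hit
K → hit
U → hit
H → fault, evict Y, frames [T, K, U, H]
F → fault, evict T, frames [K, U, H, F]
R → fault, evict K, frames [U, H, F, R]
F → hit
S → fault, evict U, frames [H, R, F, S]
T → fault, evict H, frames [R, F, S, T]
H → fault, evict R, frames [F, S, T, H]
T → hit
F → hit
R → fault, evict S, frames [H, T, F, R]
T → hit
R → hit
Page faults: 11.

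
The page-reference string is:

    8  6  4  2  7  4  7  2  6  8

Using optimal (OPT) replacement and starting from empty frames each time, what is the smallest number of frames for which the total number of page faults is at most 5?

f=1: 10 faults
f=2: 8 faults
f=3: 7 faults
f=4: 6 faults
f=5: 5 faults
Smallest f with faults ≤ 5 is 5.

5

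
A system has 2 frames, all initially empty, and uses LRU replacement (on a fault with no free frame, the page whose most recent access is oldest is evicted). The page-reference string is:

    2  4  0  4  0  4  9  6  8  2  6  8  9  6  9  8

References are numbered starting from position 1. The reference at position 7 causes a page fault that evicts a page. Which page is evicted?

pos 1: 2 → miss, frames {2}
pos 2: 4 → miss, frames {2,4}
pos 3: 0 → miss, evict 2, frames {4,0}
pos 4: 4 → hit
pos 5: 0 → hit
pos 6: 4 → hit
pos 7: 9 → miss, evict 0, frames {4,9}
At position 7, page 0 is evicted.

0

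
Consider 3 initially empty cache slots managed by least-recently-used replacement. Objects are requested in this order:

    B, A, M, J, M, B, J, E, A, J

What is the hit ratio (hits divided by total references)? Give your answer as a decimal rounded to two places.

0.30

B -> miss, frames (B)
A -> miss, frames (B A)
M -> miss, frames (B A M)
J -> miss, evict B, frames (A M J)
M -> hit
B -> miss, evict A, frames (J M B)
J -> hit
E -> miss, evict M, frames (B J E)
A -> miss, evict B, frames (J E A)
J -> hit
Hits: 3 of 10 references → 3/10 = 0.3000.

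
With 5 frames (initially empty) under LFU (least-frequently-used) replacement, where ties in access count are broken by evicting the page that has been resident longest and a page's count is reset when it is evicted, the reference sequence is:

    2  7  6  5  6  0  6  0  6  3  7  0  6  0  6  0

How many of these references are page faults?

6

2 → fault, frames {2}
7 → fault, frames {2,7}
6 → fault, frames {2,7,6}
5 → fault, frames {2,7,6,5}
6 → hit
0 → fault, frames {2,7,6,5,0}
6 → hit
0 → hit
6 → hit
3 → fault, evict 2, frames {7,6,5,0,3}
7 → hit
0 → hit
6 → hit
0 → hit
6 → hit
0 → hit
Page faults: 6.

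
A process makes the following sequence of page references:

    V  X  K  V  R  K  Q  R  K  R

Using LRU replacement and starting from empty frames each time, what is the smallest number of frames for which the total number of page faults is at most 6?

3

f=1: 10 faults
f=2: 9 faults
f=3: 5 faults
f=4: 5 faults
f=5: 5 faults
Smallest f with faults ≤ 6 is 3.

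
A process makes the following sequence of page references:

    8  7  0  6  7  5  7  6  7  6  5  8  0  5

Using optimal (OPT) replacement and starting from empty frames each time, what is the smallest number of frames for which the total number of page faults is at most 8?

3

f=1: 14 faults
f=2: 9 faults
f=3: 7 faults
f=4: 6 faults
f=5: 5 faults
Smallest f with faults ≤ 8 is 3.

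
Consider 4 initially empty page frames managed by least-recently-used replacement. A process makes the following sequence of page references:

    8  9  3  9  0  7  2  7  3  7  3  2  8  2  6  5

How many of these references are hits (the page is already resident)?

8 → miss, frames {8}
9 → miss, frames {8,9}
3 → miss, frames {8,9,3}
9 → hit
0 → miss, frames {8,3,9,0}
7 → miss, evict 8, frames {3,9,0,7}
2 → miss, evict 3, frames {9,0,7,2}
7 → hit
3 → miss, evict 9, frames {0,2,7,3}
7 → hit
3 → hit
2 → hit
8 → miss, evict 0, frames {7,3,2,8}
2 → hit
6 → miss, evict 7, frames {3,8,2,6}
5 → miss, evict 3, frames {8,2,6,5}
Hits: 6.

6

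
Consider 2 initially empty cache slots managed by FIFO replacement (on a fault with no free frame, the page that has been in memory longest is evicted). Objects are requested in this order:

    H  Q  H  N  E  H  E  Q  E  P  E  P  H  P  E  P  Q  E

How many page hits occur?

5

H -> fault, frames {H}
Q -> fault, frames {H,Q}
H -> hit
N -> fault, evict H, frames {Q,N}
E -> fault, evict Q, frames {N,E}
H -> fault, evict N, frames {E,H}
E -> hit
Q -> fault, evict E, frames {H,Q}
E -> fault, evict H, frames {Q,E}
P -> fault, evict Q, frames {E,P}
E -> hit
P -> hit
H -> fault, evict E, frames {P,H}
P -> hit
E -> fault, evict P, frames {H,E}
P -> fault, evict H, frames {E,P}
Q -> fault, evict E, frames {P,Q}
E -> fault, evict P, frames {Q,E}
Hits: 5.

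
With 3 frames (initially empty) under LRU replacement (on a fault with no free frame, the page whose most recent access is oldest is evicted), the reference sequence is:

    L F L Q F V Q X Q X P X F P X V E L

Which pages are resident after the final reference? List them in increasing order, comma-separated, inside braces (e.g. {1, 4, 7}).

L -> miss, frames {L}
F -> miss, frames {L,F}
L -> hit
Q -> miss, frames {F,L,Q}
F -> hit
V -> miss, evict L, frames {Q,F,V}
Q -> hit
X -> miss, evict F, frames {V,Q,X}
Q -> hit
X -> hit
P -> miss, evict V, frames {Q,X,P}
X -> hit
F -> miss, evict Q, frames {P,X,F}
P -> hit
X -> hit
V -> miss, evict F, frames {P,X,V}
E -> miss, evict P, frames {X,V,E}
L -> miss, evict X, frames {V,E,L}

{E, L, V}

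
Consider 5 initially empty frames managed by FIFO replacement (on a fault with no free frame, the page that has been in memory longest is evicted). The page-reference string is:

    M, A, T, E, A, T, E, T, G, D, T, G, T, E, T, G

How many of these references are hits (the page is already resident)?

10

M → miss, frames (M)
A → miss, frames (M A)
T → miss, frames (M A T)
E → miss, frames (M A T E)
A → hit
T → hit
E → hit
T → hit
G → miss, frames (M A T E G)
D → miss, evict M, frames (A T E G D)
T → hit
G → hit
T → hit
E → hit
T → hit
G → hit
Hits: 10.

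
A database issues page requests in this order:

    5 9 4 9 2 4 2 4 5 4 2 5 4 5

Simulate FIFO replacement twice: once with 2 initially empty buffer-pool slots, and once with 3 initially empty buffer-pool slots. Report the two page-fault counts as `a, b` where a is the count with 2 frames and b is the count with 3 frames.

9, 5

2 frames: F F F . F . . . F F F F F . → 9 faults.
3 frames: F F F . F . . . F . . . . . → 5 faults.
5 < 9: adding a frame reduced faults, as is typical.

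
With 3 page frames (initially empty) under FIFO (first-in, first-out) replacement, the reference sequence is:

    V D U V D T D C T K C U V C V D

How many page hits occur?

V -> miss, frames (V)
D -> miss, frames (V D)
U -> miss, frames (V D U)
V -> hit
D -> hit
T -> miss, evict V, frames (D U T)
D -> hit
C -> miss, evict D, frames (U T C)
T -> hit
K -> miss, evict U, frames (T C K)
C -> hit
U -> miss, evict T, frames (C K U)
V -> miss, evict C, frames (K U V)
C -> miss, evict K, frames (U V C)
V -> hit
D -> miss, evict U, frames (V C D)
Hits: 6.

6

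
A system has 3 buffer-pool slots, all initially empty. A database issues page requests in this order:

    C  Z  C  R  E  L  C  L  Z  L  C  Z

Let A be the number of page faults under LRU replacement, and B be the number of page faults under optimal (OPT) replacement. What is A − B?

Under LRU: F F . F F F F . F . . . → 7 faults.
Under OPT: F F . F F F . . . . . . → 5 faults.
A − B = 7 − 5 = 2.

2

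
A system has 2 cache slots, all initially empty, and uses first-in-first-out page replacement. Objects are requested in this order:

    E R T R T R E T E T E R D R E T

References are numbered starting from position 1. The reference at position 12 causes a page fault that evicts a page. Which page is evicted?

pos 1: E -> miss, frames {E}
pos 2: R -> miss, frames {E,R}
pos 3: T -> miss, evict E, frames {R,T}
pos 4: R -> hit
pos 5: T -> hit
pos 6: R -> hit
pos 7: E -> miss, evict R, frames {T,E}
pos 8: T -> hit
pos 9: E -> hit
pos 10: T -> hit
pos 11: E -> hit
pos 12: R -> miss, evict T, frames {E,R}
At position 12, page T is evicted.

T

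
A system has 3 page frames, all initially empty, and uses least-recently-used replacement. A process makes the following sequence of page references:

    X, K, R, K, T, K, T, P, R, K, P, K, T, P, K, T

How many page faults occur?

X -> miss, frames [X]
K -> miss, frames [X, K]
R -> miss, frames [X, K, R]
K -> hit
T -> miss, evict X, frames [R, K, T]
K -> hit
T -> hit
P -> miss, evict R, frames [K, T, P]
R -> miss, evict K, frames [T, P, R]
K -> miss, evict T, frames [P, R, K]
P -> hit
K -> hit
T -> miss, evict R, frames [P, K, T]
P -> hit
K -> hit
T -> hit
Page faults: 8.

8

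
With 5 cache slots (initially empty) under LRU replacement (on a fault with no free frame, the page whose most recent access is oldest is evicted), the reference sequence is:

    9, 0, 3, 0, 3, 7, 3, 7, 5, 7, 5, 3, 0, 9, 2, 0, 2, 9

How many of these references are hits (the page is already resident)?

12

9: fault, frames [9]
0: fault, frames [9, 0]
3: fault, frames [9, 0, 3]
0: hit
3: hit
7: fault, frames [9, 0, 3, 7]
3: hit
7: hit
5: fault, frames [9, 0, 3, 7, 5]
7: hit
5: hit
3: hit
0: hit
9: hit
2: fault, evict 7, frames [5, 3, 0, 9, 2]
0: hit
2: hit
9: hit
Hits: 12.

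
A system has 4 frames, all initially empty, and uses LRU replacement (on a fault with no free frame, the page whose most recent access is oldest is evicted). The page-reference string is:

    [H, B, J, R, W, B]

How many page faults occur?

H → fault, frames [H]
B → fault, frames [H, B]
J → fault, frames [H, B, J]
R → fault, frames [H, B, J, R]
W → fault, evict H, frames [B, J, R, W]
B → hit
Page faults: 5.

5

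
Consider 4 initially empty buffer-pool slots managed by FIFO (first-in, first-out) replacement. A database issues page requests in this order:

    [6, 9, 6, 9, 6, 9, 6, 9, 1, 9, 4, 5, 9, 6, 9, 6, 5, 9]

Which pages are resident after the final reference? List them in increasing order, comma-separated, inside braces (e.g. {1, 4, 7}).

{4, 5, 6, 9}

6 → miss, frames [6]
9 → miss, frames [6, 9]
6 → hit
9 → hit
6 → hit
9 → hit
6 → hit
9 → hit
1 → miss, frames [6, 9, 1]
9 → hit
4 → miss, frames [6, 9, 1, 4]
5 → miss, evict 6, frames [9, 1, 4, 5]
9 → hit
6 → miss, evict 9, frames [1, 4, 5, 6]
9 → miss, evict 1, frames [4, 5, 6, 9]
6 → hit
5 → hit
9 → hit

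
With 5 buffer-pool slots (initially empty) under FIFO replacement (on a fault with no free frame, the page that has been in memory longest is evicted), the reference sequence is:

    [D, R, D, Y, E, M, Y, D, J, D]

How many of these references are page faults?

D -> fault, frames [D]
R -> fault, frames [D, R]
D -> hit
Y -> fault, frames [D, R, Y]
E -> fault, frames [D, R, Y, E]
M -> fault, frames [D, R, Y, E, M]
Y -> hit
D -> hit
J -> fault, evict D, frames [R, Y, E, M, J]
D -> fault, evict R, frames [Y, E, M, J, D]
Page faults: 7.

7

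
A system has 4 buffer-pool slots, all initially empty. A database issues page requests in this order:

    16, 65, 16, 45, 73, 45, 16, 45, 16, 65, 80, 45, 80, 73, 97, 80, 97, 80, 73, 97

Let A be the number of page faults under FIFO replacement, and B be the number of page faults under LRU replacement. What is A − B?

Under FIFO: F F . F F . . . . . F . . . F . . . . . → 6 faults.
Under LRU: F F . F F . . . . . F . . F F . . . . . → 7 faults.
A − B = 6 − 7 = -1.

-1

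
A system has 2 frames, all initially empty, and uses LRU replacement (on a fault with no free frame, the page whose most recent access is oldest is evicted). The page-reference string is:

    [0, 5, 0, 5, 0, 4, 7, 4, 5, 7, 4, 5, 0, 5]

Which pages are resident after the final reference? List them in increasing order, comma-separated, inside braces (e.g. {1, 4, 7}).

{0, 5}

0 -> fault, frames [0]
5 -> fault, frames [0, 5]
0 -> hit
5 -> hit
0 -> hit
4 -> fault, evict 5, frames [0, 4]
7 -> fault, evict 0, frames [4, 7]
4 -> hit
5 -> fault, evict 7, frames [4, 5]
7 -> fault, evict 4, frames [5, 7]
4 -> fault, evict 5, frames [7, 4]
5 -> fault, evict 7, frames [4, 5]
0 -> fault, evict 4, frames [5, 0]
5 -> hit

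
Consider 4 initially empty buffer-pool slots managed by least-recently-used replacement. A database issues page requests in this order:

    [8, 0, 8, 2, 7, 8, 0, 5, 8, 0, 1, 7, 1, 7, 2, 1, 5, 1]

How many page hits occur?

8: miss, frames [8]
0: miss, frames [8, 0]
8: hit
2: miss, frames [0, 8, 2]
7: miss, frames [0, 8, 2, 7]
8: hit
0: hit
5: miss, evict 2, frames [7, 8, 0, 5]
8: hit
0: hit
1: miss, evict 7, frames [5, 8, 0, 1]
7: miss, evict 5, frames [8, 0, 1, 7]
1: hit
7: hit
2: miss, evict 8, frames [0, 1, 7, 2]
1: hit
5: miss, evict 0, frames [7, 2, 1, 5]
1: hit
Hits: 9.

9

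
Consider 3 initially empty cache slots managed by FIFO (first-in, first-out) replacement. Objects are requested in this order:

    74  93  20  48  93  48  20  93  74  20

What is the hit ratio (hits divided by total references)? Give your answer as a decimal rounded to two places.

74 -> fault, frames (74)
93 -> fault, frames (74 93)
20 -> fault, frames (74 93 20)
48 -> fault, evict 74, frames (93 20 48)
93 -> hit
48 -> hit
20 -> hit
93 -> hit
74 -> fault, evict 93, frames (20 48 74)
20 -> hit
Hits: 5 of 10 references → 5/10 = 0.5000.

0.50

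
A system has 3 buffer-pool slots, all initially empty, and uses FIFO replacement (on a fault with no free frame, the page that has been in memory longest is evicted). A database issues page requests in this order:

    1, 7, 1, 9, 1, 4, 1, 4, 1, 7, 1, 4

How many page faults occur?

6

1 -> miss, frames (1)
7 -> miss, frames (1 7)
1 -> hit
9 -> miss, frames (1 7 9)
1 -> hit
4 -> miss, evict 1, frames (7 9 4)
1 -> miss, evict 7, frames (9 4 1)
4 -> hit
1 -> hit
7 -> miss, evict 9, frames (4 1 7)
1 -> hit
4 -> hit
Page faults: 6.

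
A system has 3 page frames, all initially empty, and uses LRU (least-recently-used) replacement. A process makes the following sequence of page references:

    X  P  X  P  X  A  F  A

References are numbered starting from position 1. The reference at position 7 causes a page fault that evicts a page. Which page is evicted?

P

pos 1: X -> fault, frames (X)
pos 2: P -> fault, frames (X P)
pos 3: X -> hit
pos 4: P -> hit
pos 5: X -> hit
pos 6: A -> fault, frames (P X A)
pos 7: F -> fault, evict P, frames (X A F)
At position 7, page P is evicted.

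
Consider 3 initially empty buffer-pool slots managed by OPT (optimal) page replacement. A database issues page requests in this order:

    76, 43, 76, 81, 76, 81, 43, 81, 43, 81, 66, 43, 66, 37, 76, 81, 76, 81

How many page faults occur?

76 -> miss, frames (76)
43 -> miss, frames (76 43)
76 -> hit
81 -> miss, frames (76 43 81)
76 -> hit
81 -> hit
43 -> hit
81 -> hit
43 -> hit
81 -> hit
66 -> miss, evict 81, frames (76 43 66)
43 -> hit
66 -> hit
37 -> miss, evict 66, frames (76 43 37)
76 -> hit
81 -> miss, evict 37, frames (76 43 81)
76 -> hit
81 -> hit
Page faults: 6.

6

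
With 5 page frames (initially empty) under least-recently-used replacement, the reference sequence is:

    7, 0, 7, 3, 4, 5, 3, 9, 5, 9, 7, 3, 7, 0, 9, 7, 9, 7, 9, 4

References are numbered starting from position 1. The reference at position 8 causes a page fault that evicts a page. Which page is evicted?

0

pos 1: 7: fault, frames (7)
pos 2: 0: fault, frames (7 0)
pos 3: 7: hit
pos 4: 3: fault, frames (0 7 3)
pos 5: 4: fault, frames (0 7 3 4)
pos 6: 5: fault, frames (0 7 3 4 5)
pos 7: 3: hit
pos 8: 9: fault, evict 0, frames (7 4 5 3 9)
At position 8, page 0 is evicted.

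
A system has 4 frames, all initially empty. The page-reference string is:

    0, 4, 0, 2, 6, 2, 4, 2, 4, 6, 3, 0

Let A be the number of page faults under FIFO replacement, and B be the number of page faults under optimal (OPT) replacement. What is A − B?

Under FIFO: F F . F F . . . . . F F → 6 faults.
Under OPT: F F . F F . . . . . F . → 5 faults.
A − B = 6 − 5 = 1.

1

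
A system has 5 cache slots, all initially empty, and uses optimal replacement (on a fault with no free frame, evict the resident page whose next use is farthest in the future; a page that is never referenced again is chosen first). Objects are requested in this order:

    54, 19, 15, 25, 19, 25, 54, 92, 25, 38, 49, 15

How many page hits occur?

5

54 → fault, frames {54}
19 → fault, frames {54,19}
15 → fault, frames {54,19,15}
25 → fault, frames {54,19,15,25}
19 → hit
25 → hit
54 → hit
92 → fault, frames {54,19,15,25,92}
25 → hit
38 → fault, evict 92, frames {54,19,15,25,38}
49 → fault, evict 38, frames {54,19,15,25,49}
15 → hit
Hits: 5.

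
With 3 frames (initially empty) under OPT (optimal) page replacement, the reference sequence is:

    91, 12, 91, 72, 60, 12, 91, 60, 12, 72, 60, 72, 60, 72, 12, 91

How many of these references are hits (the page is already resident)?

91 -> fault, frames [91]
12 -> fault, frames [91, 12]
91 -> hit
72 -> fault, frames [91, 12, 72]
60 -> fault, evict 72, frames [91, 12, 60]
12 -> hit
91 -> hit
60 -> hit
12 -> hit
72 -> fault, evict 91, frames [12, 60, 72]
60 -> hit
72 -> hit
60 -> hit
72 -> hit
12 -> hit
91 -> fault, evict 72, frames [12, 60, 91]
Hits: 10.

10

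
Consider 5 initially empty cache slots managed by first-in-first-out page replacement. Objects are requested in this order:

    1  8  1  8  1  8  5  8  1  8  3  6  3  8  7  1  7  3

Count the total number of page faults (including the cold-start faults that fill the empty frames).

7

1: miss, frames (1)
8: miss, frames (1 8)
1: hit
8: hit
1: hit
8: hit
5: miss, frames (1 8 5)
8: hit
1: hit
8: hit
3: miss, frames (1 8 5 3)
6: miss, frames (1 8 5 3 6)
3: hit
8: hit
7: miss, evict 1, frames (8 5 3 6 7)
1: miss, evict 8, frames (5 3 6 7 1)
7: hit
3: hit
Page faults: 7.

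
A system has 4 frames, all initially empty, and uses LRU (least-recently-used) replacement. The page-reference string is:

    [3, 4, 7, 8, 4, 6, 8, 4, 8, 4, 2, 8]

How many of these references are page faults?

3: fault, frames [3]
4: fault, frames [3, 4]
7: fault, frames [3, 4, 7]
8: fault, frames [3, 4, 7, 8]
4: hit
6: fault, evict 3, frames [7, 8, 4, 6]
8: hit
4: hit
8: hit
4: hit
2: fault, evict 7, frames [6, 8, 4, 2]
8: hit
Page faults: 6.

6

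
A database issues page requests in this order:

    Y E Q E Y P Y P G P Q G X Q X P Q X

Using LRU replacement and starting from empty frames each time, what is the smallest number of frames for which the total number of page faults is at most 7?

4

f=1: 18 faults
f=2: 13 faults
f=3: 8 faults
f=4: 7 faults
f=5: 6 faults
f=6: 6 faults
Smallest f with faults ≤ 7 is 4.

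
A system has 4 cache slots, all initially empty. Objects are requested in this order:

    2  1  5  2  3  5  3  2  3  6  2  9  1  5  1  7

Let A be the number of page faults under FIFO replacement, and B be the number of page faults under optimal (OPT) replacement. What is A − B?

3

Under FIFO: F F F . F . . . . F F F F F . F → 10 faults.
Under OPT: F F F . F . . . . F . F . . . F → 7 faults.
A − B = 10 − 7 = 3.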